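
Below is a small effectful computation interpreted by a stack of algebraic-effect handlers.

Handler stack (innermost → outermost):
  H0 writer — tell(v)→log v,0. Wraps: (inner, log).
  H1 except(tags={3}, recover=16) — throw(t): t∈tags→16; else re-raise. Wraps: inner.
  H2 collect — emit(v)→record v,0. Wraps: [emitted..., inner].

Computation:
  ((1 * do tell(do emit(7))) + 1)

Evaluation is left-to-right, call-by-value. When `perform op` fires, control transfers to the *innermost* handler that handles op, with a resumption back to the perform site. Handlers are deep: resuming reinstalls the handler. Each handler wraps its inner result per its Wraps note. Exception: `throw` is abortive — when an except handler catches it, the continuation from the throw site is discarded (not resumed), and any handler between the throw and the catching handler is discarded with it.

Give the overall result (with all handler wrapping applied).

Answer: [7, (1, (0))]

Working:
emit(7) @ H2 ⇒ out+=7
tell(0) @ H0 ⇒ log+=0
H0 returns (1, (0))
H1 returns (1, (0))
H2 returns [7, (1, (0))]
= [7, (1, (0))]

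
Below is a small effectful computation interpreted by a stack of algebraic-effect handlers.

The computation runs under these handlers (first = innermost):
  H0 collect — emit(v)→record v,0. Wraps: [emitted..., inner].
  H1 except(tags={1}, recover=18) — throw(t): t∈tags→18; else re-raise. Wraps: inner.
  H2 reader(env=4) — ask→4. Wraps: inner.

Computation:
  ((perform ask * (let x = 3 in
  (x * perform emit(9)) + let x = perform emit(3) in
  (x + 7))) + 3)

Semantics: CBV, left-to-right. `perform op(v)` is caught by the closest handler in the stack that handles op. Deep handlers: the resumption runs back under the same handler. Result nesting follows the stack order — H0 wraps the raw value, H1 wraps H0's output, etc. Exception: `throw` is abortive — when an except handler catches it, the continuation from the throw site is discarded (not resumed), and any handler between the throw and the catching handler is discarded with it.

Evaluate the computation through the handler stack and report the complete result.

Answer: [9, 3, 31]

Evaluation trace:
ask @ H2 ⇒ 4
emit(9) @ H0 ⇒ out+=9
emit(3) @ H0 ⇒ out+=3
H0 returns [9, 3, 31]
H1 returns [9, 3, 31]
H2 returns [9, 3, 31]
= [9, 3, 31]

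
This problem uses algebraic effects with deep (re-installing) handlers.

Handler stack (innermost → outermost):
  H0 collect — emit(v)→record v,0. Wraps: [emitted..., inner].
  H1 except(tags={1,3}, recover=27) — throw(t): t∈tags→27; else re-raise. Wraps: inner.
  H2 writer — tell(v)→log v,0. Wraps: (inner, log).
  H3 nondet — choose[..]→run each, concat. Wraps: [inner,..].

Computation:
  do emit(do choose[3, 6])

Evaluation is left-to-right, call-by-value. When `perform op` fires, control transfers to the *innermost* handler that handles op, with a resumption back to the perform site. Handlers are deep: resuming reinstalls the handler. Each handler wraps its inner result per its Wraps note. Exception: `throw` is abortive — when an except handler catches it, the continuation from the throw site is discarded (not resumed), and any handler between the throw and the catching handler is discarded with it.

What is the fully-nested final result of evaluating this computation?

Answer: [([3, 0], ()), ([6, 0], ())]

Evaluation trace:
choose[3, 6] @ H3
  branch[0] choose=3:
    emit(3) @ H0 ⇒ out+=3
    H0 returns [3, 0]
    H1 returns [3, 0]
    H2 returns ([3, 0], ())
    H3 returns [([3, 0], ())]
  branch[1] choose=6:
    emit(6) @ H0 ⇒ out+=6
    H0 returns [6, 0]
    H1 returns [6, 0]
    H2 returns ([6, 0], ())
    H3 returns [([6, 0], ())]
= [([3, 0], ()), ([6, 0], ())]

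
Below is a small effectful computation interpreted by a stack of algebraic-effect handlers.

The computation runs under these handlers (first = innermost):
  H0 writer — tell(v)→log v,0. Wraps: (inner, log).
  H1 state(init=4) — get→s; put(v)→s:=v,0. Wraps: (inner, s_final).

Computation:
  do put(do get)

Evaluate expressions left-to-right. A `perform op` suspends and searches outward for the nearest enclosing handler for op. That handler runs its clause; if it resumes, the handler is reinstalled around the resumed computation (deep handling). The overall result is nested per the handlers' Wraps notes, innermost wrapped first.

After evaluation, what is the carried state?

Answer: 4

Evaluation trace:
get @ H1 ⇒ 4
put(4) @ H1 ⇒ s:=4
H0 returns (0, ())
H1 returns ((0, ()), 4)
= ((0, ()), 4)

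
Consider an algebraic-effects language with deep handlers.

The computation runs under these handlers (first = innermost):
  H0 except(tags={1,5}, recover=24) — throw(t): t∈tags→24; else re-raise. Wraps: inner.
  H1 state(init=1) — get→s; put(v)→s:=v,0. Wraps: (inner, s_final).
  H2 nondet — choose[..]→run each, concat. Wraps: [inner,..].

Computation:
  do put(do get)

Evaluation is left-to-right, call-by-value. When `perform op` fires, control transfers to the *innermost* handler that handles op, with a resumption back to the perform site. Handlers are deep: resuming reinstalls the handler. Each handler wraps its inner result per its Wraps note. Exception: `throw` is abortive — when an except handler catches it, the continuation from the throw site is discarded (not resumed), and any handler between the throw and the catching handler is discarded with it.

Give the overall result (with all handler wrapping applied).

Evaluation trace:
get @ H1 ⇒ 1
put(1) @ H1 ⇒ s:=1
H0 returns 0
H1 returns (0, 1)
H2 returns [(0, 1)]
= [(0, 1)]

Answer: [(0, 1)]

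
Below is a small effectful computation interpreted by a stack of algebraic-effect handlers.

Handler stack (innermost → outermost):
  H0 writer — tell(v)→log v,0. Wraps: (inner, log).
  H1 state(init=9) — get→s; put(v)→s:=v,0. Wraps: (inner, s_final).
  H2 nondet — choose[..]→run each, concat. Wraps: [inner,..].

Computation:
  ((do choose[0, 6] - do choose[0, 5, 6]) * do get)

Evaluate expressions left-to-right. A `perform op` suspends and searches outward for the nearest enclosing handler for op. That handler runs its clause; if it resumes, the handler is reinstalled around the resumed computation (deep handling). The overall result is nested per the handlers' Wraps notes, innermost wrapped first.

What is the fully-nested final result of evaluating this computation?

Answer: [((0, ()), 9), ((-45, ()), 9), ((-54, ()), 9), ((54, ()), 9), ((9, ()), 9), ((0, ()), 9)]

Working:
choose[0, 6] @ H2
  branch[0] choose=0:
    choose[0, 5, 6] @ H2
      branch[0] choose=0:
        get @ H1 ⇒ 9
        H0 returns (0, ())
        H1 returns ((0, ()), 9)
        H2 returns [((0, ()), 9)]
      branch[1] choose=5:
        get @ H1 ⇒ 9
        H0 returns (-45, ())
        H1 returns ((-45, ()), 9)
        H2 returns [((-45, ()), 9)]
      branch[2] choose=6:
        get @ H1 ⇒ 9
        H0 returns (-54, ())
        H1 returns ((-54, ()), 9)
        H2 returns [((-54, ()), 9)]
  branch[1] choose=6:
    choose[0, 5, 6] @ H2
      branch[0] choose=0:
        get @ H1 ⇒ 9
        H0 returns (54, ())
        H1 returns ((54, ()), 9)
        H2 returns [((54, ()), 9)]
      branch[1] choose=5:
        get @ H1 ⇒ 9
        H0 returns (9, ())
        H1 returns ((9, ()), 9)
        H2 returns [((9, ()), 9)]
      branch[2] choose=6:
        get @ H1 ⇒ 9
        H0 returns (0, ())
        H1 returns ((0, ()), 9)
        H2 returns [((0, ()), 9)]
= [((0, ()), 9), ((-45, ()), 9), ((-54, ()), 9), ((54, ()), 9), ((9, ()), 9), ((0, ()), 9)]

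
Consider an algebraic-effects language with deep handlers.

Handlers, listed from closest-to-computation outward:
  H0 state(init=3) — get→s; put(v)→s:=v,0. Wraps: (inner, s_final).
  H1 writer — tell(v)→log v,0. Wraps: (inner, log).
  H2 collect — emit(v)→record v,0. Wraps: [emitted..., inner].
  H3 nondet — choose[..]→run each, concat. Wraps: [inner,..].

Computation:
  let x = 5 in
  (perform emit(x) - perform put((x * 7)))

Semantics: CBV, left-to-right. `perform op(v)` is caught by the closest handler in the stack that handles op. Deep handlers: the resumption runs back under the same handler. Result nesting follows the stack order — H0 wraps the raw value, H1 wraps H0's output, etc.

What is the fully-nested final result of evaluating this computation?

Step-by-step:
emit(5) @ H2 ⇒ out+=5
put(35) @ H0 ⇒ s:=35
H0 returns (0, 35)
H1 returns ((0, 35), ())
H2 returns [5, ((0, 35), ())]
H3 returns [[5, ((0, 35), ())]]
= [[5, ((0, 35), ())]]

Answer: [[5, ((0, 35), ())]]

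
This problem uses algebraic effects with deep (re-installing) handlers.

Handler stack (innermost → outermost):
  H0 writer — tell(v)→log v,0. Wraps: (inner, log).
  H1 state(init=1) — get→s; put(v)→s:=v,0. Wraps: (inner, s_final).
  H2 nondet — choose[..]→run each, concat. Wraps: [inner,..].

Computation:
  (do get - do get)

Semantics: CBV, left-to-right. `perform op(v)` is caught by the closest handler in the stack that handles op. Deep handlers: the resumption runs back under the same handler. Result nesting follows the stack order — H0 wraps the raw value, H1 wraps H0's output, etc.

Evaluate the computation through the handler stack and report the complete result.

Step-by-step:
get @ H1 ⇒ 1
get @ H1 ⇒ 1
H0 returns (0, ())
H1 returns ((0, ()), 1)
H2 returns [((0, ()), 1)]
= [((0, ()), 1)]

Answer: [((0, ()), 1)]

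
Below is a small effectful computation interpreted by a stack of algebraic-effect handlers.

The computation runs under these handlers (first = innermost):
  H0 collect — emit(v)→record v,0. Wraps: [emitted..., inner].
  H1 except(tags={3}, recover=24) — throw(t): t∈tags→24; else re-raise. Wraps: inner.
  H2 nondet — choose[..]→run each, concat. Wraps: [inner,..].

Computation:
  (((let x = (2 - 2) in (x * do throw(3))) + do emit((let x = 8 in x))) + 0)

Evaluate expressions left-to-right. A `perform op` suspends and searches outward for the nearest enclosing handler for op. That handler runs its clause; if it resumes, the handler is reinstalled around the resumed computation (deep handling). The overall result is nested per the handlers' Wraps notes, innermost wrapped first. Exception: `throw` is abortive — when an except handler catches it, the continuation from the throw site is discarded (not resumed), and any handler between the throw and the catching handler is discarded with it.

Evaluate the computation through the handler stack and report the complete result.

Working:
throw(3) @ H1 caught ⇒ 24
H2 returns [24]
= [24]

Answer: [24]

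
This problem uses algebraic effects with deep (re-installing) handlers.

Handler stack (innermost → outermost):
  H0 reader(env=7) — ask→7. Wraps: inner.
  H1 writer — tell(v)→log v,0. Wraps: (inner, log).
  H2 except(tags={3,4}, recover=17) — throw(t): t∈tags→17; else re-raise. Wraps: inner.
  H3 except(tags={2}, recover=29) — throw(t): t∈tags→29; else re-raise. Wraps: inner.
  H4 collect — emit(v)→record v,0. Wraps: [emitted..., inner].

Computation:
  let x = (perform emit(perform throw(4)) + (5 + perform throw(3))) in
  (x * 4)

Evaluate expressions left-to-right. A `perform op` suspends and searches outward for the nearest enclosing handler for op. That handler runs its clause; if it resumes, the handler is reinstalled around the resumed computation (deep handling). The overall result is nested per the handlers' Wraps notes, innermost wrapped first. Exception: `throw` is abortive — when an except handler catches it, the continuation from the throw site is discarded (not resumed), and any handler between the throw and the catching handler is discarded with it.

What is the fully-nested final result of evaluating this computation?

Answer: [17]

Evaluation trace:
throw(4) @ H2 caught ⇒ 17
H3 returns 17
H4 returns [17]
= [17]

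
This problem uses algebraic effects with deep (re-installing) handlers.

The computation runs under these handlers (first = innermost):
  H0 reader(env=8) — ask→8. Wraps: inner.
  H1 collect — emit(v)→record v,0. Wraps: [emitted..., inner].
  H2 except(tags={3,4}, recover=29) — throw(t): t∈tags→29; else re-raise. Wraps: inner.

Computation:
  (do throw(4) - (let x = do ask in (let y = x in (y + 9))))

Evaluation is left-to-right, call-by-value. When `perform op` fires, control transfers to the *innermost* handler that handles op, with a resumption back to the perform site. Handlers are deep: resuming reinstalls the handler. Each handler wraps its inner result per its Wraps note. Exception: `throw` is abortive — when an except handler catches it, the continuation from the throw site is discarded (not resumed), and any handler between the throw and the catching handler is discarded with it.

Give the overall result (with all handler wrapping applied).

Evaluation trace:
throw(4) @ H2 caught ⇒ 29
= 29

Answer: 29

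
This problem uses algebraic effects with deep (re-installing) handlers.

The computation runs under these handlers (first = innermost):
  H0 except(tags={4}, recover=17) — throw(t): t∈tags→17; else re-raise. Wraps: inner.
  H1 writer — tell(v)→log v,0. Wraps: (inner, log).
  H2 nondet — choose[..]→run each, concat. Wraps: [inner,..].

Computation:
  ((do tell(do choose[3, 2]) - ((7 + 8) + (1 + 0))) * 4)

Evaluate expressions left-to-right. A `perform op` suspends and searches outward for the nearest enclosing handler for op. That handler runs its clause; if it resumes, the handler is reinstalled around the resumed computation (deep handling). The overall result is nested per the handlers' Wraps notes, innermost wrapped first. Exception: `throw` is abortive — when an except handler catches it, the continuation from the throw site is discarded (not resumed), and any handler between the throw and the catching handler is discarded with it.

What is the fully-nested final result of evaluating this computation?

Evaluation trace:
choose[3, 2] @ H2
  branch[0] choose=3:
    tell(3) @ H1 ⇒ log+=3
    H0 returns -64
    H1 returns (-64, (3))
    H2 returns [(-64, (3))]
  branch[1] choose=2:
    tell(2) @ H1 ⇒ log+=2
    H0 returns -64
    H1 returns (-64, (2))
    H2 returns [(-64, (2))]
= [(-64, (3)), (-64, (2))]

Answer: [(-64, (3)), (-64, (2))]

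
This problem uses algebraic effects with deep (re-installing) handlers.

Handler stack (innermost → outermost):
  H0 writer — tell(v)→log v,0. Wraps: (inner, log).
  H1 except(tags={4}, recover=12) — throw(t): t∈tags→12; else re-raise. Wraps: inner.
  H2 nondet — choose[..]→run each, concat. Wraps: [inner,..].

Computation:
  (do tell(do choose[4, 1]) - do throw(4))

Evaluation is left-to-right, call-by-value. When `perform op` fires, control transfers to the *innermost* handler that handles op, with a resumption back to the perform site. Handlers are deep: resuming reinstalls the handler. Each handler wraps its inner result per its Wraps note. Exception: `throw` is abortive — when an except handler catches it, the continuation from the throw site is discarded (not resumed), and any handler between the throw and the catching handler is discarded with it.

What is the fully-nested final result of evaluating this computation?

Answer: [12, 12]

Step-by-step:
choose[4, 1] @ H2
  branch[0] choose=4:
    tell(4) @ H0 ⇒ log+=4
    throw(4) @ H1 caught ⇒ 12
    H2 returns [12]
  branch[1] choose=1:
    tell(1) @ H0 ⇒ log+=1
    throw(4) @ H1 caught ⇒ 12
    H2 returns [12]
= [12, 12]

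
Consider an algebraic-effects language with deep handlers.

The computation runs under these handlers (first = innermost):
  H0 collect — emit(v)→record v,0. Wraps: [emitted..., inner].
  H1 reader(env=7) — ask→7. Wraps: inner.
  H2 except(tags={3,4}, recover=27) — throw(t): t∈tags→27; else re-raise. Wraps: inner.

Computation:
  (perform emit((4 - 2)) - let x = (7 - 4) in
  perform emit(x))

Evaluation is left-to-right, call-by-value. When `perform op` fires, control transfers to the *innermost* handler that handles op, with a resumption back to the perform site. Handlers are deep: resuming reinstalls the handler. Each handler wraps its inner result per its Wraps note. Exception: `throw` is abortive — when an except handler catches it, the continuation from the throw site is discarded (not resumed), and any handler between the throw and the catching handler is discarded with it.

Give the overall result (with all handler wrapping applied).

Answer: [2, 3, 0]

Step-by-step:
emit(2) @ H0 ⇒ out+=2
emit(3) @ H0 ⇒ out+=3
H0 returns [2, 3, 0]
H1 returns [2, 3, 0]
H2 returns [2, 3, 0]
= [2, 3, 0]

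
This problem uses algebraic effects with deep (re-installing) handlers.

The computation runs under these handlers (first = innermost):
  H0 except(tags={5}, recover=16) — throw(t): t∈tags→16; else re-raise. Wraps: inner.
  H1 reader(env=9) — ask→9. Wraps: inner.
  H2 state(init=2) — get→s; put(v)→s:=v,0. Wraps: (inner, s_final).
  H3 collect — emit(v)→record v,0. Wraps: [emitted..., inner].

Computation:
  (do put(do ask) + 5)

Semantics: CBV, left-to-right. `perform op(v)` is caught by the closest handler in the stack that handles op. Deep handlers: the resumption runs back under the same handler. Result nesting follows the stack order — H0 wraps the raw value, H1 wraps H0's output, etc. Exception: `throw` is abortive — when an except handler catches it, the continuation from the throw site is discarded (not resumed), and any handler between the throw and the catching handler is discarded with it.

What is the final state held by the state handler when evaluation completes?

Answer: 9

Step-by-step:
ask @ H1 ⇒ 9
put(9) @ H2 ⇒ s:=9
H0 returns 5
H1 returns 5
H2 returns (5, 9)
H3 returns [(5, 9)]
= [(5, 9)]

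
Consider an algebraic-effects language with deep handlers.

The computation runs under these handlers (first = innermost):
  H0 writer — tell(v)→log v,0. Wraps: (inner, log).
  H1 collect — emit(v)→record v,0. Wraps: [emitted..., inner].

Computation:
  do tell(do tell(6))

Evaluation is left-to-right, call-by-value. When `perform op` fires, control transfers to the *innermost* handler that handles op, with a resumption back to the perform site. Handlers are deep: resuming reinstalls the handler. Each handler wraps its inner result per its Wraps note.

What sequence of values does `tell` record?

Working:
tell(6) @ H0 ⇒ log+=6
tell(0) @ H0 ⇒ log+=0
H0 returns (0, (6, 0))
H1 returns [(0, (6, 0))]
= [(0, (6, 0))]

Answer: (6, 0)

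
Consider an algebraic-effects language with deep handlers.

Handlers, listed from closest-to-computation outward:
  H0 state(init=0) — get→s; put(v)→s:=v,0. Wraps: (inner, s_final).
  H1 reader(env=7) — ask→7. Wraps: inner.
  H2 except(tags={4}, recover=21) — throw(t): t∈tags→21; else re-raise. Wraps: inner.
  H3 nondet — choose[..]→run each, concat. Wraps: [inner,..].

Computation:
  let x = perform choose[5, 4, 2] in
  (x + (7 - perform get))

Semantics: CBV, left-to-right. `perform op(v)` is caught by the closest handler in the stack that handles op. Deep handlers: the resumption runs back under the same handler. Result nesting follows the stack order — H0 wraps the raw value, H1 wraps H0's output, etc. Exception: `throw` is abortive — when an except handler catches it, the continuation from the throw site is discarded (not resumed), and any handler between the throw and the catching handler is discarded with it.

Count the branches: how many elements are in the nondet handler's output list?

Working:
choose[5, 4, 2] @ H3
  branch[0] choose=5:
    get @ H0 ⇒ 0
    H0 returns (12, 0)
    H1 returns (12, 0)
    H2 returns (12, 0)
    H3 returns [(12, 0)]
  branch[1] choose=4:
    get @ H0 ⇒ 0
    H0 returns (11, 0)
    H1 returns (11, 0)
    H2 returns (11, 0)
    H3 returns [(11, 0)]
  branch[2] choose=2:
    get @ H0 ⇒ 0
    H0 returns (9, 0)
    H1 returns (9, 0)
    H2 returns (9, 0)
    H3 returns [(9, 0)]
= [(12, 0), (11, 0), (9, 0)]

Answer: 3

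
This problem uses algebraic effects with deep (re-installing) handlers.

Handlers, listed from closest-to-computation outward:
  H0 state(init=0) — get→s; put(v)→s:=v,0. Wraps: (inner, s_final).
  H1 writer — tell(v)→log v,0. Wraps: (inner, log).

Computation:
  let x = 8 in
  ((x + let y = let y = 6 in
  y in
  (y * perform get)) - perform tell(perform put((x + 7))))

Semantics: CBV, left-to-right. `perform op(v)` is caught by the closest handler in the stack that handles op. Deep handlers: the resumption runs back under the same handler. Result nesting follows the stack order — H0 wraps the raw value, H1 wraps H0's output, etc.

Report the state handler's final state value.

Step-by-step:
get @ H0 ⇒ 0
put(15) @ H0 ⇒ s:=15
tell(0) @ H1 ⇒ log+=0
H0 returns (8, 15)
H1 returns ((8, 15), (0))
= ((8, 15), (0))

Answer: 15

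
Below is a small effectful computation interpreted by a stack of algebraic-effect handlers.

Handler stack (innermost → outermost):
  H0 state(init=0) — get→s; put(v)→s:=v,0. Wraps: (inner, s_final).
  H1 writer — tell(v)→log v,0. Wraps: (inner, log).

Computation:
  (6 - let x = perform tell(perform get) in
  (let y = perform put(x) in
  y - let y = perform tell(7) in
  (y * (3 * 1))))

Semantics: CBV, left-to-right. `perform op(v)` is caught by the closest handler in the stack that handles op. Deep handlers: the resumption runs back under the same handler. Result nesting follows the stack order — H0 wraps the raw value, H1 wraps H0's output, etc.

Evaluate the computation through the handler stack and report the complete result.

Working:
get @ H0 ⇒ 0
tell(0) @ H1 ⇒ log+=0
put(0) @ H0 ⇒ s:=0
tell(7) @ H1 ⇒ log+=7
H0 returns (6, 0)
H1 returns ((6, 0), (0, 7))
= ((6, 0), (0, 7))

Answer: ((6, 0), (0, 7))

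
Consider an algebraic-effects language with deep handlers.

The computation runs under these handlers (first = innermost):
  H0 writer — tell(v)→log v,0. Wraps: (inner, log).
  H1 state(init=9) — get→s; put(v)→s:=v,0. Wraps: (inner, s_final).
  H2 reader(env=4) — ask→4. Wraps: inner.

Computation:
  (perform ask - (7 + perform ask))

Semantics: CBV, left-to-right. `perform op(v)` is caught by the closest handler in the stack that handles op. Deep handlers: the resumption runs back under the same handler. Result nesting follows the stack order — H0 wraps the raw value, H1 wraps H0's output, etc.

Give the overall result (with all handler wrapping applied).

Evaluation trace:
ask @ H2 ⇒ 4
ask @ H2 ⇒ 4
H0 returns (-7, ())
H1 returns ((-7, ()), 9)
H2 returns ((-7, ()), 9)
= ((-7, ()), 9)

Answer: ((-7, ()), 9)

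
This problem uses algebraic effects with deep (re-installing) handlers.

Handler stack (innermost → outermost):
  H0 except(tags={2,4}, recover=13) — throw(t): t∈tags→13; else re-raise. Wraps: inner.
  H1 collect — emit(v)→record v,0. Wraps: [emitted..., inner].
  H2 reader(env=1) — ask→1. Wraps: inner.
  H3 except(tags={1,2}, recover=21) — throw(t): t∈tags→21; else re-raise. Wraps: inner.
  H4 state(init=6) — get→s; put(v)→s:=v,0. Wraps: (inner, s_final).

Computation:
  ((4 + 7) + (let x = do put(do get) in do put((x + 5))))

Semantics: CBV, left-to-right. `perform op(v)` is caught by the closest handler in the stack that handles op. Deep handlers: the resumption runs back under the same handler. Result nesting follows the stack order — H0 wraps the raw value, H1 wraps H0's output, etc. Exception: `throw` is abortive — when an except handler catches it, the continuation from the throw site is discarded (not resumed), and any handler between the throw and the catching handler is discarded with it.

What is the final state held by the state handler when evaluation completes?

Answer: 5

Evaluation trace:
get @ H4 ⇒ 6
put(6) @ H4 ⇒ s:=6
put(5) @ H4 ⇒ s:=5
H0 returns 11
H1 returns [11]
H2 returns [11]
H3 returns [11]
H4 returns ([11], 5)
= ([11], 5)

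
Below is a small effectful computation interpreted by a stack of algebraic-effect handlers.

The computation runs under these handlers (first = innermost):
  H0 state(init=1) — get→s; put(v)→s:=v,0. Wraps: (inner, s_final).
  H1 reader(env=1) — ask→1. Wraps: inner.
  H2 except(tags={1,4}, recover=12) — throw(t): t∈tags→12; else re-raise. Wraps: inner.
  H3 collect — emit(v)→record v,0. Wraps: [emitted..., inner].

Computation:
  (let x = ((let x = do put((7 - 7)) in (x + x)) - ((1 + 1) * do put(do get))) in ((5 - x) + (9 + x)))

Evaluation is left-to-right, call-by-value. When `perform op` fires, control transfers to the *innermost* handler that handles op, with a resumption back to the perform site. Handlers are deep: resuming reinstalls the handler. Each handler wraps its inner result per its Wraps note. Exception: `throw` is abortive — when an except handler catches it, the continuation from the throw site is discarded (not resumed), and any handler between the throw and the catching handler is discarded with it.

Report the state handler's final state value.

Answer: 0

Step-by-step:
put(0) @ H0 ⇒ s:=0
get @ H0 ⇒ 0
put(0) @ H0 ⇒ s:=0
H0 returns (14, 0)
H1 returns (14, 0)
H2 returns (14, 0)
H3 returns [(14, 0)]
= [(14, 0)]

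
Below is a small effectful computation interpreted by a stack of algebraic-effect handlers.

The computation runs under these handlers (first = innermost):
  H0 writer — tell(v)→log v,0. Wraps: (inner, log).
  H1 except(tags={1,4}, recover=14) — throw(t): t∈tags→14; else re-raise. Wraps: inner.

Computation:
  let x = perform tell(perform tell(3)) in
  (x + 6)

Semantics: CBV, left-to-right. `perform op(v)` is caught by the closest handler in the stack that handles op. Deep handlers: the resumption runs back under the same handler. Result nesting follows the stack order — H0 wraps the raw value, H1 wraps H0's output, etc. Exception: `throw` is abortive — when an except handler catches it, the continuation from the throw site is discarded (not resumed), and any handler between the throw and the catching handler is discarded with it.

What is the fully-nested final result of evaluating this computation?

Answer: (6, (3, 0))

Working:
tell(3) @ H0 ⇒ log+=3
tell(0) @ H0 ⇒ log+=0
H0 returns (6, (3, 0))
H1 returns (6, (3, 0))
= (6, (3, 0))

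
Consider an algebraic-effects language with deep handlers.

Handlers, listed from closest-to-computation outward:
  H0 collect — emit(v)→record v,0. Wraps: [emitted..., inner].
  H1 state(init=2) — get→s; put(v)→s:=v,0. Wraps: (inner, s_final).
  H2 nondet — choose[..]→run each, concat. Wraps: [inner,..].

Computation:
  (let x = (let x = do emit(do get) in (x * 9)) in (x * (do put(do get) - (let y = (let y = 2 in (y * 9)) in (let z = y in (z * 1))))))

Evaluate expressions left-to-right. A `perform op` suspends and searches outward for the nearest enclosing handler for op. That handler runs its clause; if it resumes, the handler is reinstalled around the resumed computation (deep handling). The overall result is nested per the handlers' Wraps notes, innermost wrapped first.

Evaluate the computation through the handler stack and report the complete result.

Step-by-step:
get @ H1 ⇒ 2
emit(2) @ H0 ⇒ out+=2
get @ H1 ⇒ 2
put(2) @ H1 ⇒ s:=2
H0 returns [2, 0]
H1 returns ([2, 0], 2)
H2 returns [([2, 0], 2)]
= [([2, 0], 2)]

Answer: [([2, 0], 2)]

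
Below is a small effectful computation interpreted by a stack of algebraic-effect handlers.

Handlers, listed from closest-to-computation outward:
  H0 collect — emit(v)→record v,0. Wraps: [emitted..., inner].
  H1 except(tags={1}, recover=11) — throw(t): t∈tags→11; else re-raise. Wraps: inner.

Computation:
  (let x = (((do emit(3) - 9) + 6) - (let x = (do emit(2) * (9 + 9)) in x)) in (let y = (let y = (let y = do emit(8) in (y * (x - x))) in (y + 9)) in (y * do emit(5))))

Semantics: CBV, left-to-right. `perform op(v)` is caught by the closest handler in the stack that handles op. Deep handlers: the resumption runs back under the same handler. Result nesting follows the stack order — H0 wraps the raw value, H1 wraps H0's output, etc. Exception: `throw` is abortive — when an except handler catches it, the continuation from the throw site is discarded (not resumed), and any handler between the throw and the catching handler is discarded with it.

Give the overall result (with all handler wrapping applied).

Answer: [3, 2, 8, 5, 0]

Working:
emit(3) @ H0 ⇒ out+=3
emit(2) @ H0 ⇒ out+=2
emit(8) @ H0 ⇒ out+=8
emit(5) @ H0 ⇒ out+=5
H0 returns [3, 2, 8, 5, 0]
H1 returns [3, 2, 8, 5, 0]
= [3, 2, 8, 5, 0]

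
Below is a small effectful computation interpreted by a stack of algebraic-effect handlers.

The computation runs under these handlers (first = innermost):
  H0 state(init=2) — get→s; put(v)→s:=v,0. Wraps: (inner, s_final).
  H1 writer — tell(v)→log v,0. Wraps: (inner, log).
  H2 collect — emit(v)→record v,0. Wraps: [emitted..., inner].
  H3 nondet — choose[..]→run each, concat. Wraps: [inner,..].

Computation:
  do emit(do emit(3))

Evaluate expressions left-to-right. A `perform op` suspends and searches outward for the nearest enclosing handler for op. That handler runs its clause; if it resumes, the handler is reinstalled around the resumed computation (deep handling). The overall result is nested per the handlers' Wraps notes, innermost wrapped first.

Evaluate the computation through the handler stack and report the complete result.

Answer: [[3, 0, ((0, 2), ())]]

Evaluation trace:
emit(3) @ H2 ⇒ out+=3
emit(0) @ H2 ⇒ out+=0
H0 returns (0, 2)
H1 returns ((0, 2), ())
H2 returns [3, 0, ((0, 2), ())]
H3 returns [[3, 0, ((0, 2), ())]]
= [[3, 0, ((0, 2), ())]]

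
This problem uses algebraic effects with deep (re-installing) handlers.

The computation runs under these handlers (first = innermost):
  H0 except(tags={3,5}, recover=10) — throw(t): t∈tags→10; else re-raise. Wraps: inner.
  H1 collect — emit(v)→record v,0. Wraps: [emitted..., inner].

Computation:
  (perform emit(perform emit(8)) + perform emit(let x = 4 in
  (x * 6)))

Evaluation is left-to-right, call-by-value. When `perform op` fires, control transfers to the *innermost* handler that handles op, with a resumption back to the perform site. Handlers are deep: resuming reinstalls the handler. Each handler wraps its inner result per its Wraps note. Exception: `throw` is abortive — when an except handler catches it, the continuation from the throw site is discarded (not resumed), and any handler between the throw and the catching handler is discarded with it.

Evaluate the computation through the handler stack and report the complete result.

Answer: [8, 0, 24, 0]

Working:
emit(8) @ H1 ⇒ out+=8
emit(0) @ H1 ⇒ out+=0
emit(24) @ H1 ⇒ out+=24
H0 returns 0
H1 returns [8, 0, 24, 0]
= [8, 0, 24, 0]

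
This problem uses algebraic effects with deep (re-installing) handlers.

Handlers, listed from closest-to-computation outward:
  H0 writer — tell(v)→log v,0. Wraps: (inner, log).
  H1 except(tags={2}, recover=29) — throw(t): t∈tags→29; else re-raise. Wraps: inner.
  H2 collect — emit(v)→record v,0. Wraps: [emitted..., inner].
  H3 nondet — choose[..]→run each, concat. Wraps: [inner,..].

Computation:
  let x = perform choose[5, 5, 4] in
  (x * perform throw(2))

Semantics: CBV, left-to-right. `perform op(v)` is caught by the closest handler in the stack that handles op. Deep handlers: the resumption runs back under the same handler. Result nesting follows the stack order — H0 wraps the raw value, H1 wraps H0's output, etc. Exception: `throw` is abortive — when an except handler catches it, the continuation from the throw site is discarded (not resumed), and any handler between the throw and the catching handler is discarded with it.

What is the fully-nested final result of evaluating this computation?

Working:
choose[5, 5, 4] @ H3
  branch[0] choose=5:
    throw(2) @ H1 caught ⇒ 29
    H2 returns [29]
    H3 returns [[29]]
  branch[1] choose=5:
    throw(2) @ H1 caught ⇒ 29
    H2 returns [29]
    H3 returns [[29]]
  branch[2] choose=4:
    throw(2) @ H1 caught ⇒ 29
    H2 returns [29]
    H3 returns [[29]]
= [[29], [29], [29]]

Answer: [[29], [29], [29]]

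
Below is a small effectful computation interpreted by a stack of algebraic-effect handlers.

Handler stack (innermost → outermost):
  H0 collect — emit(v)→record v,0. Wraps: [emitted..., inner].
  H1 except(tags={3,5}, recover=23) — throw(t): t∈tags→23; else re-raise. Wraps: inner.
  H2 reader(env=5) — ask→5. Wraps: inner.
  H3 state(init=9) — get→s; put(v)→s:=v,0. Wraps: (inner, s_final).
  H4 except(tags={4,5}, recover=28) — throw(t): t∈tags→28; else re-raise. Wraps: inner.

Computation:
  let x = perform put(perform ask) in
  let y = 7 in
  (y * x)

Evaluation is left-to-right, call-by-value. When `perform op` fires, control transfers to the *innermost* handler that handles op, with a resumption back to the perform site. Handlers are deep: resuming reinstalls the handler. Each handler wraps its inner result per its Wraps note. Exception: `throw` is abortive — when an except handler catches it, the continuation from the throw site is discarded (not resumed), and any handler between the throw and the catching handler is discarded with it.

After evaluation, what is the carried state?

Step-by-step:
ask @ H2 ⇒ 5
put(5) @ H3 ⇒ s:=5
H0 returns [0]
H1 returns [0]
H2 returns [0]
H3 returns ([0], 5)
H4 returns ([0], 5)
= ([0], 5)

Answer: 5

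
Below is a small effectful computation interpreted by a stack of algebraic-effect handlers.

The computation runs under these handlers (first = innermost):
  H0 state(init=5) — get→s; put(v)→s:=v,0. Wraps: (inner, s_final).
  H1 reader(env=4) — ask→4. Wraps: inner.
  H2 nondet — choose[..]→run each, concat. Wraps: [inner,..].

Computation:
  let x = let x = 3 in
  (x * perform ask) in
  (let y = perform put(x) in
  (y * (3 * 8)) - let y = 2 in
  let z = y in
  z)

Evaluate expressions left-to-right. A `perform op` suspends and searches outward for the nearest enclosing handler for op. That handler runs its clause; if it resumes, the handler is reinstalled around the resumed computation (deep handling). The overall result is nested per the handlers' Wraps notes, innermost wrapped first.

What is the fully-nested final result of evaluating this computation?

Working:
ask @ H1 ⇒ 4
put(12) @ H0 ⇒ s:=12
H0 returns (-2, 12)
H1 returns (-2, 12)
H2 returns [(-2, 12)]
= [(-2, 12)]

Answer: [(-2, 12)]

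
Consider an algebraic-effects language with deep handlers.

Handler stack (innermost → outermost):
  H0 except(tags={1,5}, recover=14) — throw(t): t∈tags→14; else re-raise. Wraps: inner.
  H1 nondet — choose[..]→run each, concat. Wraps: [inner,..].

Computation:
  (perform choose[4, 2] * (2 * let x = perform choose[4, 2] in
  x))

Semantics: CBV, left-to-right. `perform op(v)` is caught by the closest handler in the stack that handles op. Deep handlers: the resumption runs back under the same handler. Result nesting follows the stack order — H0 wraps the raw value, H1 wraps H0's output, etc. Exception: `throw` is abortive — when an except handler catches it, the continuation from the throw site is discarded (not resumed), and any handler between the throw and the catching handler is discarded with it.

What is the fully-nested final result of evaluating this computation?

Answer: [32, 16, 16, 8]

Step-by-step:
choose[4, 2] @ H1
  branch[0] choose=4:
    choose[4, 2] @ H1
      branch[0] choose=4:
        H0 returns 32
        H1 returns [32]
      branch[1] choose=2:
        H0 returns 16
        H1 returns [16]
  branch[1] choose=2:
    choose[4, 2] @ H1
      branch[0] choose=4:
        H0 returns 16
        H1 returns [16]
      branch[1] choose=2:
        H0 returns 8
        H1 returns [8]
= [32, 16, 16, 8]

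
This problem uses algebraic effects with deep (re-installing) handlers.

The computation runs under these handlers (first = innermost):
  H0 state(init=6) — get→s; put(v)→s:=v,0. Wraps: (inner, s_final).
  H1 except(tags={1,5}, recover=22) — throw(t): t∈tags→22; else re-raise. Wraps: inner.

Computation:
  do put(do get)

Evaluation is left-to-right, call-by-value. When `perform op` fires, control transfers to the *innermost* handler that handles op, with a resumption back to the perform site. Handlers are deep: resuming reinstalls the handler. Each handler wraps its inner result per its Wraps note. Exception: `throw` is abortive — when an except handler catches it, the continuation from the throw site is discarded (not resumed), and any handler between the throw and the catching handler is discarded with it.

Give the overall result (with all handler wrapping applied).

Answer: (0, 6)

Evaluation trace:
get @ H0 ⇒ 6
put(6) @ H0 ⇒ s:=6
H0 returns (0, 6)
H1 returns (0, 6)
= (0, 6)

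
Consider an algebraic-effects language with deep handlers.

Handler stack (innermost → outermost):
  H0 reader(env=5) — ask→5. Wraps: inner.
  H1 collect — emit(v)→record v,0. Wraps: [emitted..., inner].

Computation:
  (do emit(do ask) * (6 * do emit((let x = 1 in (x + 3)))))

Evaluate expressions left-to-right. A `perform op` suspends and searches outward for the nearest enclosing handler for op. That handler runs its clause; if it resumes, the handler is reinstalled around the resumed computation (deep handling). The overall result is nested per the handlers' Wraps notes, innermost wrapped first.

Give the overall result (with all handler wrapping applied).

Answer: [5, 4, 0]

Step-by-step:
ask @ H0 ⇒ 5
emit(5) @ H1 ⇒ out+=5
emit(4) @ H1 ⇒ out+=4
H0 returns 0
H1 returns [5, 4, 0]
= [5, 4, 0]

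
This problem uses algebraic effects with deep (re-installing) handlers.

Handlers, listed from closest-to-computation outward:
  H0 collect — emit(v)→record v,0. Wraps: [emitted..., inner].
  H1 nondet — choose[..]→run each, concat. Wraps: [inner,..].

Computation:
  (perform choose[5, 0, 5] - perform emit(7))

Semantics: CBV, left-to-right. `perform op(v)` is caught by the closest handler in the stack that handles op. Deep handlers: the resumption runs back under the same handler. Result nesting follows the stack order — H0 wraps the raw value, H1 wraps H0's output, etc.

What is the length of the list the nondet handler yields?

Working:
choose[5, 0, 5] @ H1
  branch[0] choose=5:
    emit(7) @ H0 ⇒ out+=7
    H0 returns [7, 5]
    H1 returns [[7, 5]]
  branch[1] choose=0:
    emit(7) @ H0 ⇒ out+=7
    H0 returns [7, 0]
    H1 returns [[7, 0]]
  branch[2] choose=5:
    emit(7) @ H0 ⇒ out+=7
    H0 returns [7, 5]
    H1 returns [[7, 5]]
= [[7, 5], [7, 0], [7, 5]]

Answer: 3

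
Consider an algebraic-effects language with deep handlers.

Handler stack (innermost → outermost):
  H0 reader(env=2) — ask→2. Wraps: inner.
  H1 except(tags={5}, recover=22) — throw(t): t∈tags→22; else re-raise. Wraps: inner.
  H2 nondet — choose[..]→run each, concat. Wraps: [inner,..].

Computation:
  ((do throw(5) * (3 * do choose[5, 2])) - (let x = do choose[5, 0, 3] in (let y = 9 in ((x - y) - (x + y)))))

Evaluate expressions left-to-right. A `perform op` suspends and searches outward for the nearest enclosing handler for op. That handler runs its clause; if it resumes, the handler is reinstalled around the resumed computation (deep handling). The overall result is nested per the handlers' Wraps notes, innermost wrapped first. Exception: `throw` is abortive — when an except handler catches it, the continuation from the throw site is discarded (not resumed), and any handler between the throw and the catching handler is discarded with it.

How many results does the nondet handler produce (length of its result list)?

Working:
throw(5) @ H1 caught ⇒ 22
H2 returns [22]
= [22]

Answer: 1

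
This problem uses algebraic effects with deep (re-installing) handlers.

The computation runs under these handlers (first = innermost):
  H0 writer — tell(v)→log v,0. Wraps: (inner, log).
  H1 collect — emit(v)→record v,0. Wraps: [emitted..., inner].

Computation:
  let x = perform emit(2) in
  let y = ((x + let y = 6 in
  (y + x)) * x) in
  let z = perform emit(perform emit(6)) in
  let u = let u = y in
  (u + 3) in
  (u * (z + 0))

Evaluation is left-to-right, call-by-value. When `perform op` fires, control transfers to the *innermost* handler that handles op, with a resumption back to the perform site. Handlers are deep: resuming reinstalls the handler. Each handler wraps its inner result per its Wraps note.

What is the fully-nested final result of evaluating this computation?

Working:
emit(2) @ H1 ⇒ out+=2
emit(6) @ H1 ⇒ out+=6
emit(0) @ H1 ⇒ out+=0
H0 returns (0, ())
H1 returns [2, 6, 0, (0, ())]
= [2, 6, 0, (0, ())]

Answer: [2, 6, 0, (0, ())]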